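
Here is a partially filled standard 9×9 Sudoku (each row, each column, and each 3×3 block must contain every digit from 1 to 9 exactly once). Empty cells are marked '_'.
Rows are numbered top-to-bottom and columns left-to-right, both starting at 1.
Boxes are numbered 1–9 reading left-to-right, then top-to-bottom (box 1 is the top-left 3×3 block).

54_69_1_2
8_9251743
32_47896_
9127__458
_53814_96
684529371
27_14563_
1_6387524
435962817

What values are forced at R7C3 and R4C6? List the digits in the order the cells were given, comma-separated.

For R7C3:
  Row 7 already contains {1, 2, 3, 4, 5, 6, 7}.
  Column 3 already contains {2, 3, 4, 5, 6, 9}.
  Its 3×3 block (box 7) already contains {1, 2, 3, 4, 5, 6, 7}.
  The only value from 1–9 not eliminated is 8, so R7C3 = 8.
For R4C6:
  Consider where 6 can go in box 5.
  R4C5 is out (column 5 already has a 6).
  So the only cell in box 5 that can hold 6 is R4C6.
  So R4C6 = 6.

8,6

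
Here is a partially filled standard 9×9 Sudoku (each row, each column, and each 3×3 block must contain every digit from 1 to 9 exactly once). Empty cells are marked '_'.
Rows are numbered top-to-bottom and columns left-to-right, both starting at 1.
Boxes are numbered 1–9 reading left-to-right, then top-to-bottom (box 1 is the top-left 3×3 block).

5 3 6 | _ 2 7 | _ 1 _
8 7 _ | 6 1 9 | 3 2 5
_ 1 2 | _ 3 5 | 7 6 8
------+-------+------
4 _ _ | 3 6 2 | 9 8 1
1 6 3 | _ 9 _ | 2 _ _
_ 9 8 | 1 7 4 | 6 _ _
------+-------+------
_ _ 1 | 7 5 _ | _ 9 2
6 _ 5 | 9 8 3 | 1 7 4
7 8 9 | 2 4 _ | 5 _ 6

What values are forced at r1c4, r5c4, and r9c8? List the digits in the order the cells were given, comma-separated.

For r1c4:
  Consider where 8 can go in box 2.
  r3c4 is out (row 3 already has a 8).
  So the only cell in box 2 that can hold 8 is r1c4.
  So r1c4 = 8.
For r5c4:
  Consider where 5 can go in box 5.
  r5c6 is out (column 6 already has a 5).
  So the only cell in box 5 that can hold 5 is r5c4.
  So r5c4 = 5.
For r9c8:
  Row 9 already contains {2, 4, 5, 6, 7, 8, 9}.
  Column 8 already contains {1, 2, 6, 7, 8, 9}.
  Its 3×3 block (box 9) already contains {1, 2, 4, 5, 6, 7, 9}.
  The only value from 1–9 not eliminated is 3, so r9c8 = 3.

8,5,3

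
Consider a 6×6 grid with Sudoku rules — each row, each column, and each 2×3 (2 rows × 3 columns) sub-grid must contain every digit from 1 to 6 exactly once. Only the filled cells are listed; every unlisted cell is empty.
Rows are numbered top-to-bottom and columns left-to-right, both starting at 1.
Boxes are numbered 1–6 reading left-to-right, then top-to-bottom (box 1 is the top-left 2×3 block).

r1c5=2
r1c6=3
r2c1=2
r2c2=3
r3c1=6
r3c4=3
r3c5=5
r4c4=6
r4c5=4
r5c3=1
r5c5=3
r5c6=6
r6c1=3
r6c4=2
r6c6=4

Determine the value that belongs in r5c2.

2

Cell r5c2 itself could take any of {2, 4, 5} by direct elimination.
Consider where 2 can go in box 5.
r5c1 is out (column 1 already has a 2).
r6c2 is out (row 6 already has a 2).
r6c3 is out (row 6 already has a 2).
So the only cell in box 5 that can hold 2 is r5c2.
Therefore r5c2 = 2.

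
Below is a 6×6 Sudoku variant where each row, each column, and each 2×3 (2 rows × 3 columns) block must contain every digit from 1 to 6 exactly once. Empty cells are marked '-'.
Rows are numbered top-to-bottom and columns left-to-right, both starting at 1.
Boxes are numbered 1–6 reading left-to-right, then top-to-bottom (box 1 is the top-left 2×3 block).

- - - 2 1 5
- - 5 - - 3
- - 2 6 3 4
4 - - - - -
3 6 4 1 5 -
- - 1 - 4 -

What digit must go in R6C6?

Cell R6C6 itself could take any of {2, 6} by direct elimination.
Consider where 6 can go in row 6.
R6C1 is out (box 5 already has a 6).
R6C2 is out (column 2 already has a 6).
R6C4 is out (column 4 already has a 6).
So the only cell in row 6 that can hold 6 is R6C6.
Therefore R6C6 = 6.

6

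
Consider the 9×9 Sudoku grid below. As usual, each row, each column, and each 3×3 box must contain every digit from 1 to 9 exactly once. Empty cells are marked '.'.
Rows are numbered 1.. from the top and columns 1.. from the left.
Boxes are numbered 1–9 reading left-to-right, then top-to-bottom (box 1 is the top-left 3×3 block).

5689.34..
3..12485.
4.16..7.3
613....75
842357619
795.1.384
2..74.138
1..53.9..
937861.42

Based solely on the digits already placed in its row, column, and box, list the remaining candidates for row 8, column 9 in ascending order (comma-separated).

6,7

Row 8 already contains {1, 3, 5, 9}.
Column 9 already contains {2, 3, 4, 5, 8, 9}.
Its 3×3 block (box 9) already contains {1, 2, 3, 4, 8, 9}.
Removing those from 1–9 leaves {6, 7} as the candidates for row 8, column 9.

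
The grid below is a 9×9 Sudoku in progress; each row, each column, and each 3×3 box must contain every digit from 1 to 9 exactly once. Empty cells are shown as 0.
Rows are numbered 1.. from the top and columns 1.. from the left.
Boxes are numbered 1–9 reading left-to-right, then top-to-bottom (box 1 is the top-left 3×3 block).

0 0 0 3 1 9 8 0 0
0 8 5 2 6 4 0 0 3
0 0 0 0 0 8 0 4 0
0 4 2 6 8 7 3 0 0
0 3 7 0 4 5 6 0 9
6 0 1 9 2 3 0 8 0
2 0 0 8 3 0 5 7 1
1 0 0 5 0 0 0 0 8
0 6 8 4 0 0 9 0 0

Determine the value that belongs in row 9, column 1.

Cell row 9, column 1 itself could take any of {3, 5, 7} by direct elimination.
Consider where 5 can go in row 9.
row 9, column 5 is out (box 8 already has a 5).
row 9, column 6 is out (column 6 already has a 5).
row 9, column 8 is out (box 9 already has a 5).
row 9, column 9 is out (box 9 already has a 5).
So the only cell in row 9 that can hold 5 is row 9, column 1.
Therefore row 9, column 1 = 5.

5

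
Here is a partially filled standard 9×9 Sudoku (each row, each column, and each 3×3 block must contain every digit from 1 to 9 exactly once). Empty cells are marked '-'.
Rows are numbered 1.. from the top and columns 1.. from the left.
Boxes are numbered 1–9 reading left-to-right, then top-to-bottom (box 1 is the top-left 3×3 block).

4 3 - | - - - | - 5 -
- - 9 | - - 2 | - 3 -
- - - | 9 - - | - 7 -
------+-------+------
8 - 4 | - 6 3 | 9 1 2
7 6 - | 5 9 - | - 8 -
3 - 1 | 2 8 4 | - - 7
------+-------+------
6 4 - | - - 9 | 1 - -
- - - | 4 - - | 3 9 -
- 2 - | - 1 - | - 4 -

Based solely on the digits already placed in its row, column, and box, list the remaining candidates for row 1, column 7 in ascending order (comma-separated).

Row 1 already contains {3, 4, 5}.
Column 7 already contains {1, 3, 9}.
Its 3×3 block (box 3) already contains {3, 5, 7}.
Removing those from 1–9 leaves {2, 6, 8} as the candidates for row 1, column 7.

2,6,8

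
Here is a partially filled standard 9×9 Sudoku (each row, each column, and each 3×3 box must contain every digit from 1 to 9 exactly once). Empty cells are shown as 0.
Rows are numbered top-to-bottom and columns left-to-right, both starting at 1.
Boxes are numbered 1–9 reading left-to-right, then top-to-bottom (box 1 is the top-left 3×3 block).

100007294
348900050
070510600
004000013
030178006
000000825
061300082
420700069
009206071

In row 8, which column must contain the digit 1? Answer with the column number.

Consider where 1 can go in row 8.
R8C3 is out (column 3 already has a 1).
R8C5 is out (column 5 already has a 1).
R8C7 is out (box 9 already has a 1).
So the only cell in row 8 that can hold 1 is R8C6.
That is column 6.

6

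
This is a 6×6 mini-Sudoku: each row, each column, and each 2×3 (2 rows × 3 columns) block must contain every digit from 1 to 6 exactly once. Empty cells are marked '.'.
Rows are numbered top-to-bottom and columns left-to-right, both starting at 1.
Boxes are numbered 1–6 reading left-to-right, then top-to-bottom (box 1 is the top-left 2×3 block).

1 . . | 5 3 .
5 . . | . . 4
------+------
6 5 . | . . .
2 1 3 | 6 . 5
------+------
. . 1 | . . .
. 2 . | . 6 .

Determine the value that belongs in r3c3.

4

Row 3 already contains {5, 6}.
Column 3 already contains {1, 3}.
Its 2×3 block (box 3) already contains {1, 2, 3, 5, 6}.
The only value from 1–6 not eliminated is 4, so r3c3 = 4.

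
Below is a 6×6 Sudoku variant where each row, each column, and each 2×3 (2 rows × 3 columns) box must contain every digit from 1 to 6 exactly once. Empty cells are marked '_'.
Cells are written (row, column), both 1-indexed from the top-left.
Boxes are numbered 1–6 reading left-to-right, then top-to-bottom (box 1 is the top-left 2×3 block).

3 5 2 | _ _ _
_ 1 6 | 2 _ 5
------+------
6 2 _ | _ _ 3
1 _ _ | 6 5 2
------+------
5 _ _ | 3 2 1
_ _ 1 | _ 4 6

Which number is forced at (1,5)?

6

Cell (1,5) itself could take any of {1, 6} by direct elimination.
Consider where 6 can go in column 5.
(2,5) is out (row 2 already has a 6).
(3,5) is out (row 3 already has a 6).
So the only cell in column 5 that can hold 6 is (1,5).
Therefore (1,5) = 6.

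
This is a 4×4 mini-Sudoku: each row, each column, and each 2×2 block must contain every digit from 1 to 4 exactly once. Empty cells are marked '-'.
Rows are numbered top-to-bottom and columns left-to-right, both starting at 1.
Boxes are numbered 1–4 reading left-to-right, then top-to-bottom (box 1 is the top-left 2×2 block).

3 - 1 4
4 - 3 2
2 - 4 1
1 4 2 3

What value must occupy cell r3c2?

Row 3 already contains {1, 2, 4}.
Column 2 already contains {4}.
Its 2×2 block (box 3) already contains {1, 2, 4}.
The only value from 1–4 not eliminated is 3, so r3c2 = 3.

3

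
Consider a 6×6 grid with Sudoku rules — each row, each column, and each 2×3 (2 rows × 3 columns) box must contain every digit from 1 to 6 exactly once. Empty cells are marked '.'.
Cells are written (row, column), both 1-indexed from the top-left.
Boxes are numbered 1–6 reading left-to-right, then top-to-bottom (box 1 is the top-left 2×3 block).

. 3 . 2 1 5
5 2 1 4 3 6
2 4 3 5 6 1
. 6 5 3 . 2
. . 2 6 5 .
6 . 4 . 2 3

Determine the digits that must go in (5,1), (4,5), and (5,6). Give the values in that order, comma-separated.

For (5,1):
  Consider where 3 can go in row 5.
  (5,2) is out (column 2 already has a 3).
  (5,6) is out (column 6 already has a 3).
  So the only cell in row 5 that can hold 3 is (5,1).
  So (5,1) = 3.
For (4,5):
  Row 4 already contains {2, 3, 5, 6}.
  Column 5 already contains {1, 2, 3, 5, 6}.
  Its 2×3 block (box 4) already contains {1, 2, 3, 5, 6}.
  The only value from 1–6 not eliminated is 4, so (4,5) = 4.
For (5,6):
  Row 5 already contains {2, 5, 6}.
  Column 6 already contains {1, 2, 3, 5, 6}.
  Its 2×3 block (box 6) already contains {2, 3, 5, 6}.
  The only value from 1–6 not eliminated is 4, so (5,6) = 4.

3,4,4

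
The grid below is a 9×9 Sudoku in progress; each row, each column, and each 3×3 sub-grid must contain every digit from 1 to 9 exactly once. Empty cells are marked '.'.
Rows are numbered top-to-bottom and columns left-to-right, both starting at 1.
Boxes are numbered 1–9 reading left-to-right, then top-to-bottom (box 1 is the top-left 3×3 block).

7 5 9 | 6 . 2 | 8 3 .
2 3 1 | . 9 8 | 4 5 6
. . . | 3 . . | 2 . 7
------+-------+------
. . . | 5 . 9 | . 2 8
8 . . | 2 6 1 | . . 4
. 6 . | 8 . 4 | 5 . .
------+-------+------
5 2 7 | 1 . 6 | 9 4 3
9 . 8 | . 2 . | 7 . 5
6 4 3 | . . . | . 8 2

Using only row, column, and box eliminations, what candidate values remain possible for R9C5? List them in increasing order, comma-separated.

5,7

Row 9 already contains {2, 3, 4, 6, 8}.
Column 5 already contains {2, 6, 9}.
Its 3×3 block (box 8) already contains {1, 2, 6}.
Removing those from 1–9 leaves {5, 7} as the candidates for R9C5.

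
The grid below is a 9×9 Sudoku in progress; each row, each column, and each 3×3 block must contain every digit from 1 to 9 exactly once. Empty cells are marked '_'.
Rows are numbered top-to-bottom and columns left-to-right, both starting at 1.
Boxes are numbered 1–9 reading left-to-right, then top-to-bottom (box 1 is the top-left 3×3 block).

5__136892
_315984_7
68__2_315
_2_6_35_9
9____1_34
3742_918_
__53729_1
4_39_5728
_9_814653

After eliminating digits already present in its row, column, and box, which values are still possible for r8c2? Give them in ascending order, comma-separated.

Row 8 already contains {2, 3, 4, 5, 7, 8, 9}.
Column 2 already contains {2, 3, 7, 8, 9}.
Its 3×3 block (box 7) already contains {3, 4, 5, 9}.
Removing those from 1–9 leaves {1, 6} as the candidates for r8c2.

1,6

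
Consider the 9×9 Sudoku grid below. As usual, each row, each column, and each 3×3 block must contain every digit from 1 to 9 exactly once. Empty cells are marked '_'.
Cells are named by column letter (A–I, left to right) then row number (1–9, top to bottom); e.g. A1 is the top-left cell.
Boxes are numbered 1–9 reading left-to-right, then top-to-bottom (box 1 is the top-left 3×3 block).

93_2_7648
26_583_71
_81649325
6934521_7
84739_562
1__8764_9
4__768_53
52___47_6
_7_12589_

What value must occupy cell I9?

4

Row 9 already contains {1, 2, 5, 7, 8, 9}.
Column I already contains {1, 2, 3, 5, 6, 7, 8, 9}.
Its 3×3 block (box 9) already contains {3, 5, 6, 7, 8, 9}.
The only value from 1–9 not eliminated is 4, so I9 = 4.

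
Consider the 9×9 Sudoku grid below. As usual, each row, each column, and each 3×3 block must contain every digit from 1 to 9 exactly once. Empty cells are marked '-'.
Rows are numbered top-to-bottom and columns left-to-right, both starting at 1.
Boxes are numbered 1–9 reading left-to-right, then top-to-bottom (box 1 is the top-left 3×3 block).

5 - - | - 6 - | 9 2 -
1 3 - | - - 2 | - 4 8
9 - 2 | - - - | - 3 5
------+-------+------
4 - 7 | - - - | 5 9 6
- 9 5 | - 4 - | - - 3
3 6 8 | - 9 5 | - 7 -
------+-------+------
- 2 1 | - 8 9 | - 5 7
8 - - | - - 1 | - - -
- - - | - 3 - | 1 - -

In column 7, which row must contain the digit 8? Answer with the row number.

Consider where 8 can go in column 7.
R2C7 is out (row 2 already has a 8).
R3C7 is out (box 3 already has a 8).
R6C7 is out (row 6 already has a 8).
R7C7 is out (row 7 already has a 8).
R8C7 is out (row 8 already has a 8).
So the only cell in column 7 that can hold 8 is R5C7.
That is row 5.

5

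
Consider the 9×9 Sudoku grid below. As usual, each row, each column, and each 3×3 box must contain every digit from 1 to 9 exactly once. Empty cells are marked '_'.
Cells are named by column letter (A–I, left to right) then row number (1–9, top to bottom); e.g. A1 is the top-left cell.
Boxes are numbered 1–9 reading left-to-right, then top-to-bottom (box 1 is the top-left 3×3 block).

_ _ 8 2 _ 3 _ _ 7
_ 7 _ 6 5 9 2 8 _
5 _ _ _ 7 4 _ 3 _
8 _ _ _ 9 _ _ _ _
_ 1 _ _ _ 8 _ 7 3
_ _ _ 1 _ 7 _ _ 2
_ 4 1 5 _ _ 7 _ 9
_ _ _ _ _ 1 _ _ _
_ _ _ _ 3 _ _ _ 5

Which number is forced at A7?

Cell A7 itself could take any of {2, 3, 6} by direct elimination.
Consider where 3 can go in row 7.
E7 is out (column E already has a 3).
F7 is out (column F already has a 3).
H7 is out (column H already has a 3).
So the only cell in row 7 that can hold 3 is A7.
Therefore A7 = 3.

3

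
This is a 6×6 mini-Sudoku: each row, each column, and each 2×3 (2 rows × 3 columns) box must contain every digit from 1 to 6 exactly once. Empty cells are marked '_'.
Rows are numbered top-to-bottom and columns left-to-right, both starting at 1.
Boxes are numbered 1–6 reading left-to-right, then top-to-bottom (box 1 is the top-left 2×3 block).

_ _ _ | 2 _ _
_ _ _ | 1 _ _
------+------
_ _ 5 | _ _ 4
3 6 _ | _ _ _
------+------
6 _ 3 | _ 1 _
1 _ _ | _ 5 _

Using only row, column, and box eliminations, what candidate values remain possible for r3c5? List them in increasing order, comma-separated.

Row 3 already contains {4, 5}.
Column 5 already contains {1, 5}.
Its 2×3 block (box 4) already contains {4}.
Removing those from 1–6 leaves {2, 3, 6} as the candidates for r3c5.

2,3,6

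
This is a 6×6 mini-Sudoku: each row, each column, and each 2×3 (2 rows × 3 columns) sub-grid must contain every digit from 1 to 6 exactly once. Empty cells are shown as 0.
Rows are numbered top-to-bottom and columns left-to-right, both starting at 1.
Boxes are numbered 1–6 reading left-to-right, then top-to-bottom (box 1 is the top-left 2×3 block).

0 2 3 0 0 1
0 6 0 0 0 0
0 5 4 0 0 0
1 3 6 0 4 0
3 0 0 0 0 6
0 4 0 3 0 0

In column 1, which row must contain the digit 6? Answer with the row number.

6

Consider where 6 can go in column 1.
R1C1 is out (box 1 already has a 6).
R2C1 is out (row 2 already has a 6).
R3C1 is out (box 3 already has a 6).
So the only cell in column 1 that can hold 6 is R6C1.
That is row 6.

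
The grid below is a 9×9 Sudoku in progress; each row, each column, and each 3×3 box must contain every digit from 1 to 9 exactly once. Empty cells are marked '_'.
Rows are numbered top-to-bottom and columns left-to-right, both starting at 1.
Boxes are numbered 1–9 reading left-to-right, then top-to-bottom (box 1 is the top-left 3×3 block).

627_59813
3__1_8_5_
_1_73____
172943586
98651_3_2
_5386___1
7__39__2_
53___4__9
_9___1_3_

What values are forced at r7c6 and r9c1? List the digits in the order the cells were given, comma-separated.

5,2

For r7c6:
  Consider where 5 can go in column 6.
  r3c6 is out (box 2 already has a 5).
  r5c6 is out (row 5 already has a 5).
  r6c6 is out (row 6 already has a 5).
  So the only cell in column 6 that can hold 5 is r7c6.
  So r7c6 = 5.
For r9c1:
  Consider where 2 can go in box 7.
  r7c2 is out (row 7 already has a 2).
  r7c3 is out (row 7 already has a 2).
  r8c3 is out (column 3 already has a 2).
  r9c3 is out (column 3 already has a 2).
  So the only cell in box 7 that can hold 2 is r9c1.
  So r9c1 = 2.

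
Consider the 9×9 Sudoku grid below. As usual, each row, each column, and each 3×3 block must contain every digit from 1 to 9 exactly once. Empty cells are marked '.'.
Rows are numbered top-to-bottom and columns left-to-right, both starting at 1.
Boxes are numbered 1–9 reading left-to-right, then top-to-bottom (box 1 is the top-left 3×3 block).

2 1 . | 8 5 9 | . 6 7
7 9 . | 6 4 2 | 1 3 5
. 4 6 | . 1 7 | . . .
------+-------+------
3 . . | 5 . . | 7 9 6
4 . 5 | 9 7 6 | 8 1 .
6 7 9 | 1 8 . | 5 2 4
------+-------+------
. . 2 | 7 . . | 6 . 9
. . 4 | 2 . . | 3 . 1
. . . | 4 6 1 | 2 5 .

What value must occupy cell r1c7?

Row 1 already contains {1, 2, 5, 6, 7, 8, 9}.
Column 7 already contains {1, 2, 3, 5, 6, 7, 8}.
Its 3×3 block (box 3) already contains {1, 3, 5, 6, 7}.
The only value from 1–9 not eliminated is 4, so r1c7 = 4.

4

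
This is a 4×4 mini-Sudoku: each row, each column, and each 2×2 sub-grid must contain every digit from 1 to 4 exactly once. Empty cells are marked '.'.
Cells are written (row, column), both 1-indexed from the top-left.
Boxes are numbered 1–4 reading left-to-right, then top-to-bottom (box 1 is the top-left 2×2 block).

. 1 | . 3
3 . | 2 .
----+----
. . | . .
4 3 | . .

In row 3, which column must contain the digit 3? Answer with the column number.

3

Consider where 3 can go in row 3.
(3,1) is out (column 1 already has a 3).
(3,2) is out (column 2 already has a 3).
(3,4) is out (column 4 already has a 3).
So the only cell in row 3 that can hold 3 is (3,3).
That is column 3.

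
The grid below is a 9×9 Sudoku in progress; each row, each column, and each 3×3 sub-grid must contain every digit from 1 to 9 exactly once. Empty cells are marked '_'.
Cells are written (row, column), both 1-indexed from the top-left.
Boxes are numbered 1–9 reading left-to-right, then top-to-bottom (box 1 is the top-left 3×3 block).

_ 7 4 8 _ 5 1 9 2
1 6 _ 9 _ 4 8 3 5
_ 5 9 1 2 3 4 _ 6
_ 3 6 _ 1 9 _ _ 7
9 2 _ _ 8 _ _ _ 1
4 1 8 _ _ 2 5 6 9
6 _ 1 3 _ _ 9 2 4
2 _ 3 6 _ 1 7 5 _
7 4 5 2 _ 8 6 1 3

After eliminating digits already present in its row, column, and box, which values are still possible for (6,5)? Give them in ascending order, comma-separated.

Row 6 already contains {1, 2, 4, 5, 6, 8, 9}.
Column 5 already contains {1, 2, 8}.
Its 3×3 block (box 5) already contains {1, 2, 8, 9}.
Removing those from 1–9 leaves {3, 7} as the candidates for (6,5).

3,7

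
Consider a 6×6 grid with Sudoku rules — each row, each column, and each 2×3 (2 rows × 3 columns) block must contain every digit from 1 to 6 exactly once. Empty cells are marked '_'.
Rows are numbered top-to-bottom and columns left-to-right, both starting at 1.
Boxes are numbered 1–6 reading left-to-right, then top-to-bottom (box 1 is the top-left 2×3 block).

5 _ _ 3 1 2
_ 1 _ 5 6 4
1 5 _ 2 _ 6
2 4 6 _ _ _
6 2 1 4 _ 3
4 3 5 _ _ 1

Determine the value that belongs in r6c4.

Row 6 already contains {1, 3, 4, 5}.
Column 4 already contains {2, 3, 4, 5}.
Its 2×3 block (box 6) already contains {1, 3, 4}.
The only value from 1–6 not eliminated is 6, so r6c4 = 6.

6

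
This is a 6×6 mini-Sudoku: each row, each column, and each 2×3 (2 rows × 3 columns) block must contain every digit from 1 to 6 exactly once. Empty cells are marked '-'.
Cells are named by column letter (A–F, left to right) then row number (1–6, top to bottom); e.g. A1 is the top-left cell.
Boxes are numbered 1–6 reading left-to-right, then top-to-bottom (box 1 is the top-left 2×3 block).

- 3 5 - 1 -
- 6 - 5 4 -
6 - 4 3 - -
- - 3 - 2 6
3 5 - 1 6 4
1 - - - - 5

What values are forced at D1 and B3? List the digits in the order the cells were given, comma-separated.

For D1:
  Consider where 6 can go in box 2.
  F1 is out (column F already has a 6).
  F2 is out (row 2 already has a 6).
  So the only cell in box 2 that can hold 6 is D1.
  So D1 = 6.
For B3:
  Consider where 2 can go in row 3.
  E3 is out (column E already has a 2).
  F3 is out (box 4 already has a 2).
  So the only cell in row 3 that can hold 2 is B3.
  So B3 = 2.

6,2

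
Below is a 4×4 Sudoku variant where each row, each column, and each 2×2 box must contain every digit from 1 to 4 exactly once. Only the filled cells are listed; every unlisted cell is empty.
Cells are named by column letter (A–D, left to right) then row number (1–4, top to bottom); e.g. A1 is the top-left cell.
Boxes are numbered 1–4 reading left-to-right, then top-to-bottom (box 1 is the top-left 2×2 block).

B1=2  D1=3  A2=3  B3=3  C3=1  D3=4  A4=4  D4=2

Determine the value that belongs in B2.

4

Cell B2 itself could take any of {1, 4} by direct elimination.
Consider where 4 can go in column B.
B4 is out (row 4 already has a 4).
So the only cell in column B that can hold 4 is B2.
Therefore B2 = 4.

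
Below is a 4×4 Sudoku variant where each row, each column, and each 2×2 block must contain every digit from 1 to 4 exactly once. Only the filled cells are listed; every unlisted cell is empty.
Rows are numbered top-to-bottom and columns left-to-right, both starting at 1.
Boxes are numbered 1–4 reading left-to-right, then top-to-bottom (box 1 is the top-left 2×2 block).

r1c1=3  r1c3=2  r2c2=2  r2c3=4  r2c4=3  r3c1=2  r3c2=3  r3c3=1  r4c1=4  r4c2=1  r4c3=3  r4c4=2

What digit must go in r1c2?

Row 1 already contains {2, 3}.
Column 2 already contains {1, 2, 3}.
Its 2×2 block (box 1) already contains {2, 3}.
The only value from 1–4 not eliminated is 4, so r1c2 = 4.

4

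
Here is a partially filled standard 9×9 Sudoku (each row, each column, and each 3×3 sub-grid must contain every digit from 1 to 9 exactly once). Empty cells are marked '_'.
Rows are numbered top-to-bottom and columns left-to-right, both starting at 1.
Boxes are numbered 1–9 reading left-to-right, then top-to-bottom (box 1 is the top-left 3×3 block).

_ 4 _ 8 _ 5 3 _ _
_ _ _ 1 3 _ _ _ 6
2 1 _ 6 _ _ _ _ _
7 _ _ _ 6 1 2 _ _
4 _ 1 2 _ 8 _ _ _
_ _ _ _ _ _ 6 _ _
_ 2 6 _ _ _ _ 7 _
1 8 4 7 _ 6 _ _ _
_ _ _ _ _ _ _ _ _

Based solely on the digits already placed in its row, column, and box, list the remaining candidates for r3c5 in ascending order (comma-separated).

4,7,9

Row 3 already contains {1, 2, 6}.
Column 5 already contains {3, 6}.
Its 3×3 block (box 2) already contains {1, 3, 5, 6, 8}.
Removing those from 1–9 leaves {4, 7, 9} as the candidates for r3c5.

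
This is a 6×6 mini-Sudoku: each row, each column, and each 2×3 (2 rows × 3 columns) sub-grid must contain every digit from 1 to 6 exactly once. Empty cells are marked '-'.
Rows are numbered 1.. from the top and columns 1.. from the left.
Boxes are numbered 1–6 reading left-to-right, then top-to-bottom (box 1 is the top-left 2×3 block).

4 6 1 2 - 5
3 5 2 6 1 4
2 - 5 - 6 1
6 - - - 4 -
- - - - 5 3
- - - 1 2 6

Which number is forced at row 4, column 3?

3

Row 4 already contains {4, 6}.
Column 3 already contains {1, 2, 5}.
Its 2×3 block (box 3) already contains {2, 5, 6}.
The only value from 1–6 not eliminated is 3, so row 4, column 3 = 3.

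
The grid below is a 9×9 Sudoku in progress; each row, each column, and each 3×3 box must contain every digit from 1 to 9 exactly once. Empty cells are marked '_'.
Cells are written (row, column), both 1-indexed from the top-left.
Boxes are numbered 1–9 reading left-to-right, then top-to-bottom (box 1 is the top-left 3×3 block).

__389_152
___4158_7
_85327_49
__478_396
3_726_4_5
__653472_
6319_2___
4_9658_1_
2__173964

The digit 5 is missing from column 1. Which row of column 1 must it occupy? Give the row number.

4

Consider where 5 can go in column 1.
(1,1) is out (row 1 already has a 5).
(2,1) is out (row 2 already has a 5).
(3,1) is out (row 3 already has a 5).
(6,1) is out (row 6 already has a 5).
So the only cell in column 1 that can hold 5 is (4,1).
That is row 4.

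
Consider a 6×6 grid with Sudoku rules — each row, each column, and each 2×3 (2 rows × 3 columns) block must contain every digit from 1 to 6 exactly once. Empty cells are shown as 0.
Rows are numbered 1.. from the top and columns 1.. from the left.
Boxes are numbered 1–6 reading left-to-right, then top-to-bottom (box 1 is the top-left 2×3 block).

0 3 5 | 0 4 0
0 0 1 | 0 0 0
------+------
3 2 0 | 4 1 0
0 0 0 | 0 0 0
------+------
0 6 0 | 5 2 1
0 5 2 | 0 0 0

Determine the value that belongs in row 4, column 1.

5

Cell row 4, column 1 itself could take any of {1, 4, 5, 6} by direct elimination.
Consider where 5 can go in column 1.
row 1, column 1 is out (row 1 already has a 5).
row 2, column 1 is out (box 1 already has a 5).
row 5, column 1 is out (row 5 already has a 5).
row 6, column 1 is out (row 6 already has a 5).
So the only cell in column 1 that can hold 5 is row 4, column 1.
Therefore row 4, column 1 = 5.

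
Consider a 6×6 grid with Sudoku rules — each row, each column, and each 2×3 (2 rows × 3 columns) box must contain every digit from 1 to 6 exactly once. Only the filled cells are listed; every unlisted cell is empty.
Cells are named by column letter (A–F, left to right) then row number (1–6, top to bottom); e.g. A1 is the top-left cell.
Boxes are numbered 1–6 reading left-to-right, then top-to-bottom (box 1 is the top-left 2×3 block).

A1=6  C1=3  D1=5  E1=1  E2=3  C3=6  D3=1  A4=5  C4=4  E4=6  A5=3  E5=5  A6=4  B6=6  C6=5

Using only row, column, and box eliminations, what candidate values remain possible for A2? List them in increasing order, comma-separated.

1,2

Row 2 already contains {3}.
Column A already contains {3, 4, 5, 6}.
Its 2×3 block (box 1) already contains {3, 6}.
Removing those from 1–6 leaves {1, 2} as the candidates for A2.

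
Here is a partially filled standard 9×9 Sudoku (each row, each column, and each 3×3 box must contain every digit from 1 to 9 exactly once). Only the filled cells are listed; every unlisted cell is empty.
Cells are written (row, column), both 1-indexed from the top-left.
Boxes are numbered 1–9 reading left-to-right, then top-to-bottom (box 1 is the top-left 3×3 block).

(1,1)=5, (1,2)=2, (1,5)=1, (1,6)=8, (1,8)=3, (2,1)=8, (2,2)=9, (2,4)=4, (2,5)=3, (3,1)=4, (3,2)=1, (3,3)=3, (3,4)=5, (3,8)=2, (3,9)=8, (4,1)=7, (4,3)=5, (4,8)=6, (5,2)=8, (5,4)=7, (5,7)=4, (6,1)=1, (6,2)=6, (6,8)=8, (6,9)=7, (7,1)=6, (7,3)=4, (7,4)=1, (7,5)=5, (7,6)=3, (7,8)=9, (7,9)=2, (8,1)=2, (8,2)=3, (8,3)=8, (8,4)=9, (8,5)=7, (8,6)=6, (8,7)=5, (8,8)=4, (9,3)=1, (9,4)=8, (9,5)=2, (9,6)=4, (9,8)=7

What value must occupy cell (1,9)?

Cell (1,9) itself could take any of {4, 6, 9} by direct elimination.
Consider where 4 can go in box 3.
(1,7) is out (column 7 already has a 4).
(2,7) is out (row 2 already has a 4).
(2,8) is out (row 2 already has a 4).
(2,9) is out (row 2 already has a 4).
(3,7) is out (row 3 already has a 4).
So the only cell in box 3 that can hold 4 is (1,9).
Therefore (1,9) = 4.

4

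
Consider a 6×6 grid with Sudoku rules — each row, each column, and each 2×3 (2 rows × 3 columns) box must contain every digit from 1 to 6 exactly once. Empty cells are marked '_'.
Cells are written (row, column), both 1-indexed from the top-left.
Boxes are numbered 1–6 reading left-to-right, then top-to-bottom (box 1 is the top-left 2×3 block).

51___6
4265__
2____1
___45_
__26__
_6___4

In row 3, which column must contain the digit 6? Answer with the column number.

5

Consider where 6 can go in row 3.
(3,2) is out (column 2 already has a 6).
(3,3) is out (column 3 already has a 6).
(3,4) is out (column 4 already has a 6).
So the only cell in row 3 that can hold 6 is (3,5).
That is column 5.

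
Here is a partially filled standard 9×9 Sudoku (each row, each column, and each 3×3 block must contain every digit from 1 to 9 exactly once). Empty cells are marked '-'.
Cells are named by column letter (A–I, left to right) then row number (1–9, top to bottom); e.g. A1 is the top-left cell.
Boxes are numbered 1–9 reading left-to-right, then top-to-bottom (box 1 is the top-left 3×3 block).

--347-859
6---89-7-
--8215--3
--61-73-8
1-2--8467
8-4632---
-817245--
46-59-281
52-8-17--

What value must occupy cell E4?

Cell E4 itself could take any of {4, 5} by direct elimination.
Consider where 4 can go in column E.
E5 is out (row 5 already has a 4).
E9 is out (box 8 already has a 4).
So the only cell in column E that can hold 4 is E4.
Therefore E4 = 4.

4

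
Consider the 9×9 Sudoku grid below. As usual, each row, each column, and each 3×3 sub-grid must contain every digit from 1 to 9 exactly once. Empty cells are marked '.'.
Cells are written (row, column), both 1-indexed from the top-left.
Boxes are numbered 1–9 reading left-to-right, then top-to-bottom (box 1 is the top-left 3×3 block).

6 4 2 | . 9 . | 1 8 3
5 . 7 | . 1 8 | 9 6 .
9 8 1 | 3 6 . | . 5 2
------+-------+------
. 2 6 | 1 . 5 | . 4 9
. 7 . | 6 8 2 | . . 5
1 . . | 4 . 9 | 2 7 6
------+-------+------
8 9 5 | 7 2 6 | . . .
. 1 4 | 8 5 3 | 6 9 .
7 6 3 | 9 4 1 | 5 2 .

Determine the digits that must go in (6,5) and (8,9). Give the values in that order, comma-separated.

For (6,5):
  Row 6 already contains {1, 2, 4, 6, 7, 9}.
  Column 5 already contains {1, 2, 4, 5, 6, 8, 9}.
  Its 3×3 block (box 5) already contains {1, 2, 4, 5, 6, 8, 9}.
  The only value from 1–9 not eliminated is 3, so (6,5) = 3.
For (8,9):
  Row 8 already contains {1, 3, 4, 5, 6, 8, 9}.
  Column 9 already contains {2, 3, 5, 6, 9}.
  Its 3×3 block (box 9) already contains {2, 5, 6, 9}.
  The only value from 1–9 not eliminated is 7, so (8,9) = 7.

3,7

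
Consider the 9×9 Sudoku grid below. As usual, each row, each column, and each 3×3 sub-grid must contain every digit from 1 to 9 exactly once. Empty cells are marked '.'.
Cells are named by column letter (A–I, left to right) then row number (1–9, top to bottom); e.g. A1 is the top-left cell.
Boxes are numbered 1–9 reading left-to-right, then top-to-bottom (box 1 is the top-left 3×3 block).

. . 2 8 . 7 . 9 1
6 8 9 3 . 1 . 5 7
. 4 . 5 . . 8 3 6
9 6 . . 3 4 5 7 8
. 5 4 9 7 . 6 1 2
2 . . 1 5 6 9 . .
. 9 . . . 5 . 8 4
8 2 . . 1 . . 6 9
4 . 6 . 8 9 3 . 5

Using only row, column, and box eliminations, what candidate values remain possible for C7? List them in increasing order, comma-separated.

1,3,7

Row 7 already contains {4, 5, 8, 9}.
Column C already contains {2, 4, 6, 9}.
Its 3×3 block (box 7) already contains {2, 4, 6, 8, 9}.
Removing those from 1–9 leaves {1, 3, 7} as the candidates for C7.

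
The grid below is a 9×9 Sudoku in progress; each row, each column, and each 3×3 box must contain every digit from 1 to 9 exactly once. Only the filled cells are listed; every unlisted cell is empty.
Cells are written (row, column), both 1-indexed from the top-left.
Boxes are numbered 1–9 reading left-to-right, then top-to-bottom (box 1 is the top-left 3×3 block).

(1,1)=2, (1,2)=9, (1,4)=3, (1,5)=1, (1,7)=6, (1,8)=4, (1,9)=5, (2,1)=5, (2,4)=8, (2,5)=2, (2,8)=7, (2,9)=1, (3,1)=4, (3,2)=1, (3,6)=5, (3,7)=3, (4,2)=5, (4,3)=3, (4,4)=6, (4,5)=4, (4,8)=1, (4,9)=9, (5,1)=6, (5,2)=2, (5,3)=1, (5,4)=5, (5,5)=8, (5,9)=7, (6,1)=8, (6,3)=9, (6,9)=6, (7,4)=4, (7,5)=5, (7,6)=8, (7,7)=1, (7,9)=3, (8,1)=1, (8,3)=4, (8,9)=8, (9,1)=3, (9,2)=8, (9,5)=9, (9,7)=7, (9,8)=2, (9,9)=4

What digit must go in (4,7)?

8

Cell (4,7) itself could take any of {2, 8} by direct elimination.
Consider where 8 can go in row 4.
(4,1) is out (column 1 already has a 8).
(4,6) is out (column 6 already has a 8).
So the only cell in row 4 that can hold 8 is (4,7).
Therefore (4,7) = 8.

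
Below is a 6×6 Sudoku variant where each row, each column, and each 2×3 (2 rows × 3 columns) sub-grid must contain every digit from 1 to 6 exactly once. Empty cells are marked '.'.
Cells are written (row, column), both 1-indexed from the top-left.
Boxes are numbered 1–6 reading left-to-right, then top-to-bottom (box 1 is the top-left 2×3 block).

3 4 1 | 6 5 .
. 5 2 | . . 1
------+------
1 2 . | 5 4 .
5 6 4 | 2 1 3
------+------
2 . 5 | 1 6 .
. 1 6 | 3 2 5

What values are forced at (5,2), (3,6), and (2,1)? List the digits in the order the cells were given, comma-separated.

3,6,6

For (5,2):
  Row 5 already contains {1, 2, 5, 6}.
  Column 2 already contains {1, 2, 4, 5, 6}.
  Its 2×3 block (box 5) already contains {1, 2, 5, 6}.
  The only value from 1–6 not eliminated is 3, so (5,2) = 3.
For (3,6):
  Row 3 already contains {1, 2, 4, 5}.
  Column 6 already contains {1, 3, 5}.
  Its 2×3 block (box 4) already contains {1, 2, 3, 4, 5}.
  The only value from 1–6 not eliminated is 6, so (3,6) = 6.
For (2,1):
  Row 2 already contains {1, 2, 5}.
  Column 1 already contains {1, 2, 3, 5}.
  Its 2×3 block (box 1) already contains {1, 2, 3, 4, 5}.
  The only value from 1–6 not eliminated is 6, so (2,1) = 6.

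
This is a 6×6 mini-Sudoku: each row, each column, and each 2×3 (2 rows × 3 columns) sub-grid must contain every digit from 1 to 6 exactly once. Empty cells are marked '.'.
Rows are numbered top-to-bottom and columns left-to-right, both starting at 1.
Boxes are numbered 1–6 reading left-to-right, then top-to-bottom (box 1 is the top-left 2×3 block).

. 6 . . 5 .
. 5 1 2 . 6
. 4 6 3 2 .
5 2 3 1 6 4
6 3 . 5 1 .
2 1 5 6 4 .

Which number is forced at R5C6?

Row 5 already contains {1, 3, 5, 6}.
Column 6 already contains {4, 6}.
Its 2×3 block (box 6) already contains {1, 4, 5, 6}.
The only value from 1–6 not eliminated is 2, so R5C6 = 2.

2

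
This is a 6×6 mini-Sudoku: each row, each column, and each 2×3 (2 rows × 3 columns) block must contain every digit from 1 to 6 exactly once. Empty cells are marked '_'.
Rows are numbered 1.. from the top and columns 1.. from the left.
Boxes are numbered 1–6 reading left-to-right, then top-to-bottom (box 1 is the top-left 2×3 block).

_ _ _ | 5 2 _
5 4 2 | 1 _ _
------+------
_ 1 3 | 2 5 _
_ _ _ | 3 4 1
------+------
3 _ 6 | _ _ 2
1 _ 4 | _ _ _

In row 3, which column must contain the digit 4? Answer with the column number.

Consider where 4 can go in row 3.
row 3, column 6 is out (box 4 already has a 4).
So the only cell in row 3 that can hold 4 is row 3, column 1.
That is column 1.

1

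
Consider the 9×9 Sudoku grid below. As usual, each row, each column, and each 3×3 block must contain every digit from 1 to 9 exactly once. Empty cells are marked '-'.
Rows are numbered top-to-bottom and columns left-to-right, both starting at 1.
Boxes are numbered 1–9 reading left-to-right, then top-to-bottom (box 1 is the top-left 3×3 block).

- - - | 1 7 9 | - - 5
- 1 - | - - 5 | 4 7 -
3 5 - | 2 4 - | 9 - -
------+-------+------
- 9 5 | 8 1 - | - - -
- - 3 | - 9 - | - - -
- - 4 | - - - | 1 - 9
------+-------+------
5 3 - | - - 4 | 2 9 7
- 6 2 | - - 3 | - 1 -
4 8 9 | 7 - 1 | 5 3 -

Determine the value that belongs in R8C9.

4

Cell R8C9 itself could take any of {4, 8} by direct elimination.
Consider where 4 can go in row 8.
R8C1 is out (column 1 already has a 4).
R8C4 is out (box 8 already has a 4).
R8C5 is out (column 5 already has a 4).
R8C7 is out (column 7 already has a 4).
So the only cell in row 8 that can hold 4 is R8C9.
Therefore R8C9 = 4.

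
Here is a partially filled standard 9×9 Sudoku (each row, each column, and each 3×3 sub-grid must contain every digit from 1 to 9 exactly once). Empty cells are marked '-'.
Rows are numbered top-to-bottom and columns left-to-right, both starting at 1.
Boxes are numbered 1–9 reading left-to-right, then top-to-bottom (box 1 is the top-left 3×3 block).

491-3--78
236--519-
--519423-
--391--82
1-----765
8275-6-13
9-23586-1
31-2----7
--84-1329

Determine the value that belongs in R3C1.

7

Row 3 already contains {1, 2, 3, 4, 5, 9}.
Column 1 already contains {1, 2, 3, 4, 8, 9}.
Its 3×3 block (box 1) already contains {1, 2, 3, 4, 5, 6, 9}.
The only value from 1–9 not eliminated is 7, so R3C1 = 7.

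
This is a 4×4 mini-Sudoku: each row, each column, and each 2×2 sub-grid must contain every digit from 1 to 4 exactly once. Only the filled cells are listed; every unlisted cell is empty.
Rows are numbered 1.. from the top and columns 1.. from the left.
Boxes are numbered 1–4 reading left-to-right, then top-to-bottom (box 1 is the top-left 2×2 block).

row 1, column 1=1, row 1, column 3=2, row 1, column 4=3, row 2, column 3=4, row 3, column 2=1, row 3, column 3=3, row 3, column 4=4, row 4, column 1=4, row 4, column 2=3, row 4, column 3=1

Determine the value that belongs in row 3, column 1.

Row 3 already contains {1, 3, 4}.
Column 1 already contains {1, 4}.
Its 2×2 block (box 3) already contains {1, 3, 4}.
The only value from 1–4 not eliminated is 2, so row 3, column 1 = 2.

2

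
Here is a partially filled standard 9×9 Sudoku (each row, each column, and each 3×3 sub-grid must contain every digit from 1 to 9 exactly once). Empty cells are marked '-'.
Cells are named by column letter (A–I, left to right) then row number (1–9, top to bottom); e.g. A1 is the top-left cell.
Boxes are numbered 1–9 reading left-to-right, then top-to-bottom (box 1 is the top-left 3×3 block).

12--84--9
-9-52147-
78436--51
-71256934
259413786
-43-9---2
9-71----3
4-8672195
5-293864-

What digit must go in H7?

Row 7 already contains {1, 3, 7, 9}.
Column H already contains {3, 4, 5, 7, 8, 9}.
Its 3×3 block (box 9) already contains {1, 3, 4, 5, 6, 9}.
The only value from 1–9 not eliminated is 2, so H7 = 2.

2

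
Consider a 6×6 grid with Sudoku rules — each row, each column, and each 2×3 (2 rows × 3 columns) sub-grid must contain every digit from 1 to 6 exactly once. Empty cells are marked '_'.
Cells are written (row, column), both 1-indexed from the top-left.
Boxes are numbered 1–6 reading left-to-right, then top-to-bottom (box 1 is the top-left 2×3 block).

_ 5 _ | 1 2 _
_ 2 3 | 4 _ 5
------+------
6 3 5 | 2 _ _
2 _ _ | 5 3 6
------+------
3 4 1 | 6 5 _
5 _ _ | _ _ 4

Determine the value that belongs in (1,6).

Row 1 already contains {1, 2, 5}.
Column 6 already contains {4, 5, 6}.
Its 2×3 block (box 2) already contains {1, 2, 4, 5}.
The only value from 1–6 not eliminated is 3, so (1,6) = 3.

3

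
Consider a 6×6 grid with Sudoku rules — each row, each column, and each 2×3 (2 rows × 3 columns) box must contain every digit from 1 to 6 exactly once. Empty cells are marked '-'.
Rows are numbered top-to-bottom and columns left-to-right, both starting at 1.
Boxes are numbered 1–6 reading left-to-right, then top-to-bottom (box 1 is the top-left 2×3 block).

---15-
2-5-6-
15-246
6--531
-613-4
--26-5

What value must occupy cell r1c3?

6

Cell r1c3 itself could take any of {3, 4, 6} by direct elimination.
Consider where 6 can go in box 1.
r1c1 is out (column 1 already has a 6).
r1c2 is out (column 2 already has a 6).
r2c2 is out (row 2 already has a 6).
So the only cell in box 1 that can hold 6 is r1c3.
Therefore r1c3 = 6.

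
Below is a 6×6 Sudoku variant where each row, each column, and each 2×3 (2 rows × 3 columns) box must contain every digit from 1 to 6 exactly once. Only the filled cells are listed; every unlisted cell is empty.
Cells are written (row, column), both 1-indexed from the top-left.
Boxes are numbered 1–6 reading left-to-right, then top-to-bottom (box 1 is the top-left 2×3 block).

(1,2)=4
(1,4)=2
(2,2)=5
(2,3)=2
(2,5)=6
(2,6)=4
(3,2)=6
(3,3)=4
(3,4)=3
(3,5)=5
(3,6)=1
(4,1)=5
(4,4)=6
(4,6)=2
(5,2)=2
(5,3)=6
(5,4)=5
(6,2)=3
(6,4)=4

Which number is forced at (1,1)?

Cell (1,1) itself could take any of {1, 3, 6} by direct elimination.
Consider where 6 can go in row 1.
(1,3) is out (column 3 already has a 6).
(1,5) is out (column 5 already has a 6).
(1,6) is out (box 2 already has a 6).
So the only cell in row 1 that can hold 6 is (1,1).
Therefore (1,1) = 6.

6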